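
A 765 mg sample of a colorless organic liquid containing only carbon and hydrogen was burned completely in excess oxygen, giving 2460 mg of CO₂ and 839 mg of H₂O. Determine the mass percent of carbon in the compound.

87.8%

mol C = 2.46 g CO₂ ÷ 44.009 g/mol = 0.05590 mol
mol H = 2 × 0.839 g H₂O ÷ 18.015 g/mol = 0.09314 mol
mass % C = 0.6714 g ÷ 0.765 g × 100%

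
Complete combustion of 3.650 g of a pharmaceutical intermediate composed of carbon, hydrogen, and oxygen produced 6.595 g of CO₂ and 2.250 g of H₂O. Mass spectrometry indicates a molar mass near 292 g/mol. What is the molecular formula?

C12H20O8

mol C = 6.595 g CO₂ ÷ 44.009 g/mol = 0.14986 mol
mol H = 2 × 2.250 g H₂O ÷ 18.015 g/mol = 0.24979 mol
mass O = 3.650 − (1.7999 + 0.25179) = 1.5983 g → mol O = 1.5983 ÷ 15.999 = 0.099900 mol
Divide by the smallest (0.099900 mol): C 1.500, H 2.500, O 1.000
Multiplying each by 2 gives whole numbers: C 3.00, H 5.00, O 2.00
Empirical formula: C3H5O2
Empirical-formula mass = 73.07 g/mol; 292 ÷ 73.07 ≈ 4, so the molecular formula is C12H20O8.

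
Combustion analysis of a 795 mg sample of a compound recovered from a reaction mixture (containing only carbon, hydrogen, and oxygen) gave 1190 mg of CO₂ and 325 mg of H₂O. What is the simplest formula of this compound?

mol C = 1.19 g CO₂ ÷ 44.009 g/mol = 0.02704 mol
mol H = 2 × 0.325 g H₂O ÷ 18.015 g/mol = 0.03608 mol
mass O = 0.795 − (0.3248 + 0.03637) = 0.4339 g → mol O = 0.4339 ÷ 15.999 = 0.02712 mol
Divide by the smallest (0.02704 mol): C 1.000, H 1.334, O 1.003
Multiplying each by 3 gives whole numbers: C 3.00, H 4.00, O 3.01

C3H4O3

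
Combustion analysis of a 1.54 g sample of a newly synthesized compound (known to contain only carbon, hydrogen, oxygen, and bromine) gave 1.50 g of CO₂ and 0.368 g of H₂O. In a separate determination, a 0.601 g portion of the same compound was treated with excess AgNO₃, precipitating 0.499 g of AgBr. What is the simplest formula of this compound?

C5H6BrO5

mol C = 1.50 g CO₂ ÷ 44.009 g/mol = 0.03408 mol
mol H = 2 × 0.368 g H₂O ÷ 18.015 g/mol = 0.04085 mol
From the AgBr data: mol Br per gram of compound = (0.499 ÷ 187.772) ÷ 0.601 = 0.004422 mol/g, so in the 1.54 g combustion sample mol Br = 0.006810 mol
mass O = 1.54 − (0.4094 + 0.04118 + 0.5441) = 0.5453 g → mol O = 0.5453 ÷ 15.999 = 0.03409 mol
Divide by the smallest (0.006810 mol): C 5.005, H 6.000, Br 1.000, O 5.006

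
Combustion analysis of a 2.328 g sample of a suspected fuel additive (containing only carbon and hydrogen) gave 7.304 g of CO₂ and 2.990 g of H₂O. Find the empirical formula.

CH2

mol C = 7.304 g CO₂ ÷ 44.009 g/mol = 0.16597 mol
mol H = 2 × 2.990 g H₂O ÷ 18.015 g/mol = 0.33195 mol
Divide by the smallest (0.16597 mol): C 1.000, H 2.000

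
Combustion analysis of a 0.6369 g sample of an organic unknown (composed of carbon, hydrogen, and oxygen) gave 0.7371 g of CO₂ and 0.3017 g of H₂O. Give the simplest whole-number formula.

C2H4O3

mol C = 0.7371 g CO₂ ÷ 44.009 g/mol = 0.016749 mol
mol H = 2 × 0.3017 g H₂O ÷ 18.015 g/mol = 0.033494 mol
mass O = 0.6369 − (0.20117 + 0.033762) = 0.40197 g → mol O = 0.40197 ÷ 15.999 = 0.025125 mol
Divide by the smallest (0.016749 mol): C 1.000, H 2.000, O 1.500
Multiplying each by 2 gives whole numbers: C 2.00, H 4.00, O 3.00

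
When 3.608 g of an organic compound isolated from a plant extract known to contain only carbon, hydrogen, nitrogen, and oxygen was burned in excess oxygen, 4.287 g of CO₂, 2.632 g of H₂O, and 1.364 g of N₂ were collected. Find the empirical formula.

mol C = 4.287 g CO₂ ÷ 44.009 g/mol = 0.097412 mol
mol H = 2 × 2.632 g H₂O ÷ 18.015 g/mol = 0.29220 mol
mol N = 2 × 1.364 g N₂ ÷ 28.014 g/mol = 0.097380 mol
mass O = 3.608 − (1.1700 + 0.29454 + 1.3640) = 0.77945 g → mol O = 0.77945 ÷ 15.999 = 0.048718 mol
Divide by the smallest (0.048718 mol): C 1.999, H 5.998, N 1.999, O 1.000

C2H6N2O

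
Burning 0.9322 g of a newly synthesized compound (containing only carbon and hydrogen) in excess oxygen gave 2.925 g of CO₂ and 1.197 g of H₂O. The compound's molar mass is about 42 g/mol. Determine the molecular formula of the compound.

C3H6

mol C = 2.925 g CO₂ ÷ 44.009 g/mol = 0.066464 mol
mol H = 2 × 1.197 g H₂O ÷ 18.015 g/mol = 0.13289 mol
Divide by the smallest (0.066464 mol): C 1.000, H 1.999
Empirical formula: CH2
Empirical-formula mass = 14.03 g/mol; 42 ÷ 14.03 ≈ 3, so the molecular formula is C3H6.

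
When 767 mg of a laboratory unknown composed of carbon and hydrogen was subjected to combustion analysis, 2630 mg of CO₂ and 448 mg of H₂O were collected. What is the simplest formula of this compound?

C6H5

mol C = 2.63 g CO₂ ÷ 44.009 g/mol = 0.05976 mol
mol H = 2 × 0.448 g H₂O ÷ 18.015 g/mol = 0.04974 mol
Divide by the smallest (0.04974 mol): C 1.202, H 1.000
Multiplying each by 5 gives whole numbers: C 6.01, H 5.00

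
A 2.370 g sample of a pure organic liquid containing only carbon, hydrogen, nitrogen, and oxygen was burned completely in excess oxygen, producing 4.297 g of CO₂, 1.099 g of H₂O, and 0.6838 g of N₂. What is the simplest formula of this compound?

C4H5N2O

mol C = 4.297 g CO₂ ÷ 44.009 g/mol = 0.097639 mol
mol H = 2 × 1.099 g H₂O ÷ 18.015 g/mol = 0.12201 mol
mol N = 2 × 0.6838 g N₂ ÷ 28.014 g/mol = 0.048818 mol
mass O = 2.370 − (1.1727 + 0.12299 + 0.68380) = 0.39047 g → mol O = 0.39047 ÷ 15.999 = 0.024406 mol
Divide by the smallest (0.024406 mol): C 4.001, H 4.999, N 2.000, O 1.000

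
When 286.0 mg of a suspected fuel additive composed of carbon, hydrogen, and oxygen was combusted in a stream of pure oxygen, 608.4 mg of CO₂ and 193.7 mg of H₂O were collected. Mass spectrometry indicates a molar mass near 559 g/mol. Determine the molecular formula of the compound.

C27H42O12

mol C = 0.6084 g CO₂ ÷ 44.009 g/mol = 0.013824 mol
mol H = 2 × 0.1937 g H₂O ÷ 18.015 g/mol = 0.021504 mol
mass O = 0.2860 − (0.16605 + 0.021676) = 0.098278 g → mol O = 0.098278 ÷ 15.999 = 0.0061428 mol
Divide by the smallest (0.0061428 mol): C 2.251, H 3.501, O 1.000
Multiplying each by 4 gives whole numbers: C 9.00, H 14.00, O 4.00
Empirical formula: C9H14O4
Empirical-formula mass = 186.21 g/mol; 559 ÷ 186.21 ≈ 3, so the molecular formula is C27H42O12.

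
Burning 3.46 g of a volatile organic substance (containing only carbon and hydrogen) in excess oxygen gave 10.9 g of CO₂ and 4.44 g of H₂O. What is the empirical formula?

CH2

mol C = 10.9 g CO₂ ÷ 44.009 g/mol = 0.2477 mol
mol H = 2 × 4.44 g H₂O ÷ 18.015 g/mol = 0.4929 mol
Divide by the smallest (0.2477 mol): C 1.000, H 1.990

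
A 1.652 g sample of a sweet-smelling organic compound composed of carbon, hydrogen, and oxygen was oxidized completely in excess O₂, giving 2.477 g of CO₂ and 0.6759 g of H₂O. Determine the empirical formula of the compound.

mol C = 2.477 g CO₂ ÷ 44.009 g/mol = 0.056284 mol
mol H = 2 × 0.6759 g H₂O ÷ 18.015 g/mol = 0.075037 mol
mass O = 1.652 − (0.67603 + 0.075638) = 0.90034 g → mol O = 0.90034 ÷ 15.999 = 0.056275 mol
Divide by the smallest (0.056275 mol): C 1.000, H 1.333, O 1.000
Multiplying each by 3 gives whole numbers: C 3.00, H 4.00, O 3.00

C3H4O3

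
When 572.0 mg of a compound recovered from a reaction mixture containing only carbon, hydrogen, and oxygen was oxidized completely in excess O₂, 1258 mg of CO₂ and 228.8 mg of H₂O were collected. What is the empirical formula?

C9H8O4

mol C = 1.258 g CO₂ ÷ 44.009 g/mol = 0.028585 mol
mol H = 2 × 0.2288 g H₂O ÷ 18.015 g/mol = 0.025401 mol
mass O = 0.5720 − (0.34334 + 0.025604) = 0.20306 g → mol O = 0.20306 ÷ 15.999 = 0.012692 mol
Divide by the smallest (0.012692 mol): C 2.252, H 2.001, O 1.000
Multiplying each by 4 gives whole numbers: C 9.01, H 8.01, O 4.00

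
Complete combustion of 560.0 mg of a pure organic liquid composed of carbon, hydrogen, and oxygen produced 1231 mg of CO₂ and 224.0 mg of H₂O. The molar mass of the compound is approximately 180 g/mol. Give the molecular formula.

C9H8O4

mol C = 1.231 g CO₂ ÷ 44.009 g/mol = 0.027972 mol
mol H = 2 × 0.2240 g H₂O ÷ 18.015 g/mol = 0.024868 mol
mass O = 0.5600 − (0.33597 + 0.025067) = 0.19897 g → mol O = 0.19897 ÷ 15.999 = 0.012436 mol
Divide by the smallest (0.012436 mol): C 2.249, H 2.000, O 1.000
Multiplying each by 4 gives whole numbers: C 9.00, H 8.00, O 4.00
Empirical formula: C9H8O4
Empirical-formula mass = 180.16 g/mol; 180 ÷ 180.16 ≈ 1, so the molecular formula is C9H8O4.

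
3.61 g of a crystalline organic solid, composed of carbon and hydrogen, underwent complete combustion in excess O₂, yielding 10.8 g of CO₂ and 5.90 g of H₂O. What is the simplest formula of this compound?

mol C = 10.8 g CO₂ ÷ 44.009 g/mol = 0.2454 mol
mol H = 2 × 5.90 g H₂O ÷ 18.015 g/mol = 0.6550 mol
Divide by the smallest (0.2454 mol): C 1.000, H 2.669
Multiplying each by 3 gives whole numbers: C 3.00, H 8.01

C3H8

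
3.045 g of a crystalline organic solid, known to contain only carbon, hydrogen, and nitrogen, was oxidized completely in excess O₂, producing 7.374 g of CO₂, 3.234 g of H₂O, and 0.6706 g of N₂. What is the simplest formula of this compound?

mol C = 7.374 g CO₂ ÷ 44.009 g/mol = 0.16756 mol
mol H = 2 × 3.234 g H₂O ÷ 18.015 g/mol = 0.35903 mol
mol N = 2 × 0.6706 g N₂ ÷ 28.014 g/mol = 0.047876 mol
Divide by the smallest (0.047876 mol): C 3.500, H 7.499, N 1.000
Multiplying each by 2 gives whole numbers: C 7.00, H 15.00, N 2.00

C7H15N2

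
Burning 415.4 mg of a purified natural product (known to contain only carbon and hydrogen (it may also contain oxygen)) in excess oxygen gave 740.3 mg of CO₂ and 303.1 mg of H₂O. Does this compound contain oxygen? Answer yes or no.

yes

mol C = 0.7403 g CO₂ ÷ 44.009 g/mol = 0.016822 mol
mol H = 2 × 0.3031 g H₂O ÷ 18.015 g/mol = 0.033650 mol
C and H account for only 0.23596 g of the 0.4154 g sample; the remaining 0.17944 g must be oxygen.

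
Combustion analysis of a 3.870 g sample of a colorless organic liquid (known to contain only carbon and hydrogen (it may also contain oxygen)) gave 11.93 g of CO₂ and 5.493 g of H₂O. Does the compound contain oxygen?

mol C = 11.93 g CO₂ ÷ 44.009 g/mol = 0.27108 mol
mol H = 2 × 5.493 g H₂O ÷ 18.015 g/mol = 0.60983 mol
C and H together account for 3.8707 g — essentially the entire 3.870 g sample — so the compound contains no oxygen.

no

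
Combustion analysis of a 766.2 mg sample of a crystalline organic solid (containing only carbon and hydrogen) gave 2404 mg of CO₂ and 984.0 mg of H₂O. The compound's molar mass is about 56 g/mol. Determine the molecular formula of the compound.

C4H8

mol C = 2.404 g CO₂ ÷ 44.009 g/mol = 0.054625 mol
mol H = 2 × 0.9840 g H₂O ÷ 18.015 g/mol = 0.10924 mol
Divide by the smallest (0.054625 mol): C 1.000, H 2.000
Empirical formula: CH2
Empirical-formula mass = 14.03 g/mol; 56 ÷ 14.03 ≈ 4, so the molecular formula is C4H8.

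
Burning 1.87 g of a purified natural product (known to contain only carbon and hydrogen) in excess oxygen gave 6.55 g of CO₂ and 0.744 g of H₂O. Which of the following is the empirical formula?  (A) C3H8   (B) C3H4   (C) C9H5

(C) C9H5

mol C = 6.55 g CO₂ ÷ 44.009 g/mol = 0.1488 mol
mol H = 2 × 0.744 g H₂O ÷ 18.015 g/mol = 0.08260 mol
Divide by the smallest (0.08260 mol): C 1.802, H 1.000
Multiplying each by 5 gives whole numbers: C 9.01, H 5.00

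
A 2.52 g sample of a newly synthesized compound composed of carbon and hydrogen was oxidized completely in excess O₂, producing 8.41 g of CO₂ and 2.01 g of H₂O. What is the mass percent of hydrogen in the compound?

mol C = 8.41 g CO₂ ÷ 44.009 g/mol = 0.1911 mol
mol H = 2 × 2.01 g H₂O ÷ 18.015 g/mol = 0.2231 mol
mass % H = 0.2249 g ÷ 2.52 g × 100%

8.9%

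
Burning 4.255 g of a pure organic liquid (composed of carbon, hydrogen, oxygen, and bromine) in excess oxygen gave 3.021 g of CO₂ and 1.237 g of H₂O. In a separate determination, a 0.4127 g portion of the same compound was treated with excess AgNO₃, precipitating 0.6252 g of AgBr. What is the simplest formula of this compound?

C2H4BrO

mol C = 3.021 g CO₂ ÷ 44.009 g/mol = 0.068645 mol
mol H = 2 × 1.237 g H₂O ÷ 18.015 g/mol = 0.13733 mol
From the AgBr data: mol Br per gram of compound = (0.6252 ÷ 187.772) ÷ 0.4127 = 0.0080678 mol/g, so in the 4.255 g combustion sample mol Br = 0.034328 mol
mass O = 4.255 − (0.82450 + 0.13843 + 2.7430) = 0.54910 g → mol O = 0.54910 ÷ 15.999 = 0.034321 mol
Divide by the smallest (0.034321 mol): C 2.000, H 4.001, Br 1.000, O 1.000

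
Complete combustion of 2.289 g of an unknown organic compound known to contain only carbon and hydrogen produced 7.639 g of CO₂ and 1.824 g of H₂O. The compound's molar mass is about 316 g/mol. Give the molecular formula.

mol C = 7.639 g CO₂ ÷ 44.009 g/mol = 0.17358 mol
mol H = 2 × 1.824 g H₂O ÷ 18.015 g/mol = 0.20250 mol
Divide by the smallest (0.17358 mol): C 1.000, H 1.167
Multiplying each by 6 gives whole numbers: C 6.00, H 7.00
Empirical formula: C6H7
Empirical-formula mass = 79.12 g/mol; 316 ÷ 79.12 ≈ 4, so the molecular formula is C24H28.

C24H28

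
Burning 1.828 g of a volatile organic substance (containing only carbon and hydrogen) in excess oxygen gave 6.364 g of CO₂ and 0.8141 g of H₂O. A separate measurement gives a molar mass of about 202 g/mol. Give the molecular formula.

C16H10

mol C = 6.364 g CO₂ ÷ 44.009 g/mol = 0.14461 mol
mol H = 2 × 0.8141 g H₂O ÷ 18.015 g/mol = 0.090380 mol
Divide by the smallest (0.090380 mol): C 1.600, H 1.000
Multiplying each by 5 gives whole numbers: C 8.00, H 5.00
Empirical formula: C8H5
Empirical-formula mass = 101.13 g/mol; 202 ÷ 101.13 ≈ 2, so the molecular formula is C16H10.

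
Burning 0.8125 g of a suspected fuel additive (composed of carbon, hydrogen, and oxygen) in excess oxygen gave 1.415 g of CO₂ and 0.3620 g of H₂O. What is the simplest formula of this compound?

mol C = 1.415 g CO₂ ÷ 44.009 g/mol = 0.032153 mol
mol H = 2 × 0.3620 g H₂O ÷ 18.015 g/mol = 0.040189 mol
mass O = 0.8125 − (0.38618 + 0.040510) = 0.38581 g → mol O = 0.38581 ÷ 15.999 = 0.024114 mol
Divide by the smallest (0.024114 mol): C 1.333, H 1.667, O 1.000
Multiplying each by 3 gives whole numbers: C 4.00, H 5.00, O 3.00

C4H5O3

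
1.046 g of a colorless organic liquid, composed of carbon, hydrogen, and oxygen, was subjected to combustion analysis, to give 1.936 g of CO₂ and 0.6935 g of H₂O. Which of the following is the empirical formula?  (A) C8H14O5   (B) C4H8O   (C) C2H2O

mol C = 1.936 g CO₂ ÷ 44.009 g/mol = 0.043991 mol
mol H = 2 × 0.6935 g H₂O ÷ 18.015 g/mol = 0.076991 mol
mass O = 1.046 − (0.52838 + 0.077607) = 0.44002 g → mol O = 0.44002 ÷ 15.999 = 0.027503 mol
Divide by the smallest (0.027503 mol): C 1.600, H 2.799, O 1.000
Multiplying each by 5 gives whole numbers: C 8.00, H 14.00, O 5.00

(A) C8H14O5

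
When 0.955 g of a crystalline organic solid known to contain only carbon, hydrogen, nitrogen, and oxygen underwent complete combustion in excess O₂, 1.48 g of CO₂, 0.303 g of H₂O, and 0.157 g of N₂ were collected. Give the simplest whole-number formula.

C3H3NO2

mol C = 1.48 g CO₂ ÷ 44.009 g/mol = 0.03363 mol
mol H = 2 × 0.303 g H₂O ÷ 18.015 g/mol = 0.03364 mol
mol N = 2 × 0.157 g N₂ ÷ 28.014 g/mol = 0.01121 mol
mass O = 0.955 − (0.4039 + 0.03391 + 0.1570) = 0.3602 g → mol O = 0.3602 ÷ 15.999 = 0.02251 mol
Divide by the smallest (0.01121 mol): C 3.000, H 3.001, N 1.000, O 2.008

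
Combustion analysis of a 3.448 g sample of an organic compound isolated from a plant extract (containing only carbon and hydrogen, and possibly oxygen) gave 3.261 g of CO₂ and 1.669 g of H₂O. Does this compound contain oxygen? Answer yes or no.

yes

mol C = 3.261 g CO₂ ÷ 44.009 g/mol = 0.074098 mol
mol H = 2 × 1.669 g H₂O ÷ 18.015 g/mol = 0.18529 mol
C and H account for only 1.0768 g of the 3.448 g sample; the remaining 2.3712 g must be oxygen.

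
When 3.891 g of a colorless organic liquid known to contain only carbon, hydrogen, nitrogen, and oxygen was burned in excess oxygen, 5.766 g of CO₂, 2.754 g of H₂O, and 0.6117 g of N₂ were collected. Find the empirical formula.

mol C = 5.766 g CO₂ ÷ 44.009 g/mol = 0.13102 mol
mol H = 2 × 2.754 g H₂O ÷ 18.015 g/mol = 0.30575 mol
mol N = 2 × 0.6117 g N₂ ÷ 28.014 g/mol = 0.043671 mol
mass O = 3.891 − (1.5737 + 0.30819 + 0.61170) = 1.3974 g → mol O = 1.3974 ÷ 15.999 = 0.087346 mol
Divide by the smallest (0.043671 mol): C 3.000, H 7.001, N 1.000, O 2.000

C3H7NO2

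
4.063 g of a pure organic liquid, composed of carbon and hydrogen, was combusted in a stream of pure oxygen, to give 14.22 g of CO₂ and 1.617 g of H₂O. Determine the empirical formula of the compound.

C9H5

mol C = 14.22 g CO₂ ÷ 44.009 g/mol = 0.32312 mol
mol H = 2 × 1.617 g H₂O ÷ 18.015 g/mol = 0.17952 mol
Divide by the smallest (0.17952 mol): C 1.800, H 1.000
Multiplying each by 5 gives whole numbers: C 9.00, H 5.00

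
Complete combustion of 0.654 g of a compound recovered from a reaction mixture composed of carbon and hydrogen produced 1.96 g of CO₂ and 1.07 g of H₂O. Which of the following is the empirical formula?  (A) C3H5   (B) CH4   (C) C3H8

mol C = 1.96 g CO₂ ÷ 44.009 g/mol = 0.04454 mol
mol H = 2 × 1.07 g H₂O ÷ 18.015 g/mol = 0.1188 mol
Divide by the smallest (0.04454 mol): C 1.000, H 2.667
Multiplying each by 3 gives whole numbers: C 3.00, H 8.00

(C) C3H8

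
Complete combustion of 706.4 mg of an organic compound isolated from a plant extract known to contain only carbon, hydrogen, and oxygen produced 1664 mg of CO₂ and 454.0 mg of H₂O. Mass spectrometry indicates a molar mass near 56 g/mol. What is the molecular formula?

mol C = 1.664 g CO₂ ÷ 44.009 g/mol = 0.037810 mol
mol H = 2 × 0.4540 g H₂O ÷ 18.015 g/mol = 0.050402 mol
mass O = 0.7064 − (0.45414 + 0.050806) = 0.20145 g → mol O = 0.20145 ÷ 15.999 = 0.012592 mol
Divide by the smallest (0.012592 mol): C 3.003, H 4.003, O 1.000
Empirical formula: C3H4O
Empirical-formula mass = 56.06 g/mol; 56 ÷ 56.06 ≈ 1, so the molecular formula is C3H4O.

C3H4O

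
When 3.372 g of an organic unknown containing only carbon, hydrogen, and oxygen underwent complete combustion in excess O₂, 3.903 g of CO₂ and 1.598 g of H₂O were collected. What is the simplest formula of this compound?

mol C = 3.903 g CO₂ ÷ 44.009 g/mol = 0.088686 mol
mol H = 2 × 1.598 g H₂O ÷ 18.015 g/mol = 0.17741 mol
mass O = 3.372 − (1.0652 + 0.17883) = 2.1280 g → mol O = 2.1280 ÷ 15.999 = 0.13301 mol
Divide by the smallest (0.088686 mol): C 1.000, H 2.000, O 1.500
Multiplying each by 2 gives whole numbers: C 2.00, H 4.00, O 3.00

C2H4O3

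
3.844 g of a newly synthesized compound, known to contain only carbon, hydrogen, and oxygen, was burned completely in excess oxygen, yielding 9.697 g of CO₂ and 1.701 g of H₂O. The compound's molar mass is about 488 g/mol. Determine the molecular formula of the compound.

mol C = 9.697 g CO₂ ÷ 44.009 g/mol = 0.22034 mol
mol H = 2 × 1.701 g H₂O ÷ 18.015 g/mol = 0.18884 mol
mass O = 3.844 − (2.6465 + 0.19035) = 1.0071 g → mol O = 1.0071 ÷ 15.999 = 0.062949 mol
Divide by the smallest (0.062949 mol): C 3.500, H 3.000, O 1.000
Multiplying each by 2 gives whole numbers: C 7.00, H 6.00, O 2.00
Empirical formula: C7H6O2
Empirical-formula mass = 122.12 g/mol; 488 ÷ 122.12 ≈ 4, so the molecular formula is C28H24O8.

C28H24O8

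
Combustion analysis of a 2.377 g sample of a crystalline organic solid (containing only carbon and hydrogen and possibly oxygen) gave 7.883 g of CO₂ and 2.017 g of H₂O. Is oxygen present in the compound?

no

mol C = 7.883 g CO₂ ÷ 44.009 g/mol = 0.17912 mol
mol H = 2 × 2.017 g H₂O ÷ 18.015 g/mol = 0.22392 mol
C and H together account for 2.3772 g — essentially the entire 2.377 g sample — so the compound contains no oxygen.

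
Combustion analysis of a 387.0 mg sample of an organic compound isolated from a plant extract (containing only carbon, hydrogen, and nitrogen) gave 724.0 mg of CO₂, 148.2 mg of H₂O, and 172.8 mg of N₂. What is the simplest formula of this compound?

C4H4N3

mol C = 0.7240 g CO₂ ÷ 44.009 g/mol = 0.016451 mol
mol H = 2 × 0.1482 g H₂O ÷ 18.015 g/mol = 0.016453 mol
mol N = 2 × 0.1728 g N₂ ÷ 28.014 g/mol = 0.012337 mol
Divide by the smallest (0.012337 mol): C 1.334, H 1.334, N 1.000
Multiplying each by 3 gives whole numbers: C 4.00, H 4.00, N 3.00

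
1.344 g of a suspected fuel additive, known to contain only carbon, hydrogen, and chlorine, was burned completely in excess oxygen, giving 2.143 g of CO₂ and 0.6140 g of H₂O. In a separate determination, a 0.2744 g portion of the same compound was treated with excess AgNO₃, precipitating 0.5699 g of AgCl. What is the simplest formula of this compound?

mol C = 2.143 g CO₂ ÷ 44.009 g/mol = 0.048695 mol
mol H = 2 × 0.6140 g H₂O ÷ 18.015 g/mol = 0.068165 mol
From the AgCl data: mol Cl per gram of compound = (0.5699 ÷ 143.318) ÷ 0.2744 = 0.014492 mol/g, so in the 1.344 g combustion sample mol Cl = 0.019477 mol
Divide by the smallest (0.019477 mol): C 2.500, H 3.500, Cl 1.000
Multiplying each by 2 gives whole numbers: C 5.00, H 7.00, Cl 2.00

C5H7Cl2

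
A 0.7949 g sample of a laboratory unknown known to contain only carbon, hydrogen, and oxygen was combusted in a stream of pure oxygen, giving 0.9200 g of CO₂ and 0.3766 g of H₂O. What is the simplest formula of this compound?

mol C = 0.9200 g CO₂ ÷ 44.009 g/mol = 0.020905 mol
mol H = 2 × 0.3766 g H₂O ÷ 18.015 g/mol = 0.041810 mol
mass O = 0.7949 − (0.25109 + 0.042144) = 0.50167 g → mol O = 0.50167 ÷ 15.999 = 0.031356 mol
Divide by the smallest (0.020905 mol): C 1.000, H 2.000, O 1.500
Multiplying each by 2 gives whole numbers: C 2.00, H 4.00, O 3.00

C2H4O3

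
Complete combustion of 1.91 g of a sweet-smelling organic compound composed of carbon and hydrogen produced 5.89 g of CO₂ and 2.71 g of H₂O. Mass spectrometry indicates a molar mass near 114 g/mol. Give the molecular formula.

C8H18

mol C = 5.89 g CO₂ ÷ 44.009 g/mol = 0.1338 mol
mol H = 2 × 2.71 g H₂O ÷ 18.015 g/mol = 0.3009 mol
Divide by the smallest (0.1338 mol): C 1.000, H 2.248
Multiplying each by 4 gives whole numbers: C 4.00, H 8.99
Empirical formula: C4H9
Empirical-formula mass = 57.12 g/mol; 114 ÷ 57.12 ≈ 2, so the molecular formula is C8H18.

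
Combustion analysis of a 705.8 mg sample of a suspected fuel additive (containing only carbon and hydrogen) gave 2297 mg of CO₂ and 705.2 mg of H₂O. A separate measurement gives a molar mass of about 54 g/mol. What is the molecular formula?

C4H6

mol C = 2.297 g CO₂ ÷ 44.009 g/mol = 0.052194 mol
mol H = 2 × 0.7052 g H₂O ÷ 18.015 g/mol = 0.078290 mol
Divide by the smallest (0.052194 mol): C 1.000, H 1.500
Multiplying each by 2 gives whole numbers: C 2.00, H 3.00
Empirical formula: C2H3
Empirical-formula mass = 27.05 g/mol; 54 ÷ 27.05 ≈ 2, so the molecular formula is C4H6.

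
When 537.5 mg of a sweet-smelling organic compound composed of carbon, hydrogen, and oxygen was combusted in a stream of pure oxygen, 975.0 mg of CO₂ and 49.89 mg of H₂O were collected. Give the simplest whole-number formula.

C4HO3

mol C = 0.9750 g CO₂ ÷ 44.009 g/mol = 0.022155 mol
mol H = 2 × 0.04989 g H₂O ÷ 18.015 g/mol = 0.0055387 mol
mass O = 0.5375 − (0.26610 + 0.0055830) = 0.26582 g → mol O = 0.26582 ÷ 15.999 = 0.016615 mol
Divide by the smallest (0.0055387 mol): C 4.000, H 1.000, O 3.000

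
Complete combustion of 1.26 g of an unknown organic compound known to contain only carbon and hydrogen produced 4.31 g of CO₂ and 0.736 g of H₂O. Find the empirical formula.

C6H5

mol C = 4.31 g CO₂ ÷ 44.009 g/mol = 0.09793 mol
mol H = 2 × 0.736 g H₂O ÷ 18.015 g/mol = 0.08171 mol
Divide by the smallest (0.08171 mol): C 1.199, H 1.000
Multiplying each by 5 gives whole numbers: C 5.99, H 5.00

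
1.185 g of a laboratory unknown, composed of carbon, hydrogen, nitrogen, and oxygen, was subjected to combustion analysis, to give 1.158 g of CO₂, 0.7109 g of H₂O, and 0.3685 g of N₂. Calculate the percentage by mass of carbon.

26.67%

mol C = 1.158 g CO₂ ÷ 44.009 g/mol = 0.026313 mol
mol H = 2 × 0.7109 g H₂O ÷ 18.015 g/mol = 0.078923 mol
mol N = 2 × 0.3685 g N₂ ÷ 28.014 g/mol = 0.026308 mol
mass O = 1.185 − (0.31604 + 0.079555 + 0.36850) = 0.42090 g → mol O = 0.42090 ÷ 15.999 = 0.026308 mol
mass % C = 0.31604 g ÷ 1.185 g × 100%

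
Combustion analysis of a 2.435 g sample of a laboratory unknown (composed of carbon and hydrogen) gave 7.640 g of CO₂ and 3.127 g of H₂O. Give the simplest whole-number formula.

CH2

mol C = 7.640 g CO₂ ÷ 44.009 g/mol = 0.17360 mol
mol H = 2 × 3.127 g H₂O ÷ 18.015 g/mol = 0.34716 mol
Divide by the smallest (0.17360 mol): C 1.000, H 2.000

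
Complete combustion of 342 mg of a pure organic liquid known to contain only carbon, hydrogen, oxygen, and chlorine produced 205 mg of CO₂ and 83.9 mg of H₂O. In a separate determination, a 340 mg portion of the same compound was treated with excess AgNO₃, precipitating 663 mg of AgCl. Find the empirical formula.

mol C = 0.205 g CO₂ ÷ 44.009 g/mol = 0.004658 mol
mol H = 2 × 0.0839 g H₂O ÷ 18.015 g/mol = 0.009314 mol
From the AgCl data: mol Cl per gram of compound = (0.663 ÷ 143.318) ÷ 0.340 = 0.01361 mol/g, so in the 0.342 g combustion sample mol Cl = 0.004653 mol
mass O = 0.342 − (0.05595 + 0.009389 + 0.1650) = 0.1117 g → mol O = 0.1117 ÷ 15.999 = 0.006982 mol
Divide by the smallest (0.004653 mol): C 1.001, H 2.002, Cl 1.000, O 1.500
Multiplying each by 2 gives whole numbers: C 2.00, H 4.00, Cl 2.00, O 3.00

C2H4Cl2O3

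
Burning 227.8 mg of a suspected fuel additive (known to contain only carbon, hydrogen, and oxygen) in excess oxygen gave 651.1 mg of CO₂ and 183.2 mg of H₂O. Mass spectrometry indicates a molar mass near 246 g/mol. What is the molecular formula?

mol C = 0.6511 g CO₂ ÷ 44.009 g/mol = 0.014795 mol
mol H = 2 × 0.1832 g H₂O ÷ 18.015 g/mol = 0.020339 mol
mass O = 0.2278 − (0.17770 + 0.020501) = 0.029600 g → mol O = 0.029600 ÷ 15.999 = 0.0018501 mol
Divide by the smallest (0.0018501 mol): C 7.997, H 10.993, O 1.000
Empirical formula: C8H11O
Empirical-formula mass = 123.17 g/mol; 246 ÷ 123.17 ≈ 2, so the molecular formula is C16H22O2.

C16H22O2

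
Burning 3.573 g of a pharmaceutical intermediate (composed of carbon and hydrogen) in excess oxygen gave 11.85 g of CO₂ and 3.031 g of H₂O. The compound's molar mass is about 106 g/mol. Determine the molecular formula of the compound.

mol C = 11.85 g CO₂ ÷ 44.009 g/mol = 0.26926 mol
mol H = 2 × 3.031 g H₂O ÷ 18.015 g/mol = 0.33650 mol
Divide by the smallest (0.26926 mol): C 1.000, H 1.250
Multiplying each by 4 gives whole numbers: C 4.00, H 5.00
Empirical formula: C4H5
Empirical-formula mass = 53.08 g/mol; 106 ÷ 53.08 ≈ 2, so the molecular formula is C8H10.

C8H10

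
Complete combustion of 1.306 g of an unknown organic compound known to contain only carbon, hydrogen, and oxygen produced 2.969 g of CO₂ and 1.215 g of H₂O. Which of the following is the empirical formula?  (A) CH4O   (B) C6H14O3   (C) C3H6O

(C) C3H6O

mol C = 2.969 g CO₂ ÷ 44.009 g/mol = 0.067463 mol
mol H = 2 × 1.215 g H₂O ÷ 18.015 g/mol = 0.13489 mol
mass O = 1.306 − (0.81030 + 0.13597) = 0.35973 g → mol O = 0.35973 ÷ 15.999 = 0.022485 mol
Divide by the smallest (0.022485 mol): C 3.000, H 5.999, O 1.000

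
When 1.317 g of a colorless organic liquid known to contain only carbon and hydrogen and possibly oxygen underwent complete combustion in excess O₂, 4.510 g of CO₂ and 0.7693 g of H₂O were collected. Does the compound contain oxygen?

no

mol C = 4.510 g CO₂ ÷ 44.009 g/mol = 0.10248 mol
mol H = 2 × 0.7693 g H₂O ÷ 18.015 g/mol = 0.085407 mol
C and H together account for 1.3170 g — essentially the entire 1.317 g sample — so the compound contains no oxygen.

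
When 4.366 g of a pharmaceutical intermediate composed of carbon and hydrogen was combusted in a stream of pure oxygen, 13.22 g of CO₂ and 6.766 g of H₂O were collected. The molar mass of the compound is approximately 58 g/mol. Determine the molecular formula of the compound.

C4H10

mol C = 13.22 g CO₂ ÷ 44.009 g/mol = 0.30039 mol
mol H = 2 × 6.766 g H₂O ÷ 18.015 g/mol = 0.75115 mol
Divide by the smallest (0.30039 mol): C 1.000, H 2.501
Multiplying each by 2 gives whole numbers: C 2.00, H 5.00
Empirical formula: C2H5
Empirical-formula mass = 29.06 g/mol; 58 ÷ 29.06 ≈ 2, so the molecular formula is C4H10.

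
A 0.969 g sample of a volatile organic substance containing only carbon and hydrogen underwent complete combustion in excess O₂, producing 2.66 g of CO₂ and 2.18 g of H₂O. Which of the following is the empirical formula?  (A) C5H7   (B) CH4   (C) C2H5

mol C = 2.66 g CO₂ ÷ 44.009 g/mol = 0.06044 mol
mol H = 2 × 2.18 g H₂O ÷ 18.015 g/mol = 0.2420 mol
Divide by the smallest (0.06044 mol): C 1.000, H 4.004

(B) CH4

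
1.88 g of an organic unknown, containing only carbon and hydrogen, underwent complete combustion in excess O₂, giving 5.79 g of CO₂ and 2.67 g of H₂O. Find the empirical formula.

C4H9

mol C = 5.79 g CO₂ ÷ 44.009 g/mol = 0.1316 mol
mol H = 2 × 2.67 g H₂O ÷ 18.015 g/mol = 0.2964 mol
Divide by the smallest (0.1316 mol): C 1.000, H 2.253
Multiplying each by 4 gives whole numbers: C 4.00, H 9.01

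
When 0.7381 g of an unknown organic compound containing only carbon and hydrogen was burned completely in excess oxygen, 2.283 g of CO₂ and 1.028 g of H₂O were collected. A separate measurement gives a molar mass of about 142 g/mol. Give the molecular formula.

mol C = 2.283 g CO₂ ÷ 44.009 g/mol = 0.051876 mol
mol H = 2 × 1.028 g H₂O ÷ 18.015 g/mol = 0.11413 mol
Divide by the smallest (0.051876 mol): C 1.000, H 2.200
Multiplying each by 5 gives whole numbers: C 5.00, H 11.00
Empirical formula: C5H11
Empirical-formula mass = 71.14 g/mol; 142 ÷ 71.14 ≈ 2, so the molecular formula is C10H22.

C10H22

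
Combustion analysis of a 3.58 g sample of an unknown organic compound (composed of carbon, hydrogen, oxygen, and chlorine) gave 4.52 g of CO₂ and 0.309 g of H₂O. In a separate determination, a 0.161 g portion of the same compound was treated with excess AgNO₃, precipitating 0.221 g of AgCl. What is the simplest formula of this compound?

C3HClO2

mol C = 4.52 g CO₂ ÷ 44.009 g/mol = 0.1027 mol
mol H = 2 × 0.309 g H₂O ÷ 18.015 g/mol = 0.03430 mol
From the AgCl data: mol Cl per gram of compound = (0.221 ÷ 143.318) ÷ 0.161 = 0.009578 mol/g, so in the 3.58 g combustion sample mol Cl = 0.03429 mol
mass O = 3.58 − (1.234 + 0.03458 + 1.216) = 1.096 g → mol O = 1.096 ÷ 15.999 = 0.06852 mol
Divide by the smallest (0.03429 mol): C 2.995, H 1.000, Cl 1.000, O 1.998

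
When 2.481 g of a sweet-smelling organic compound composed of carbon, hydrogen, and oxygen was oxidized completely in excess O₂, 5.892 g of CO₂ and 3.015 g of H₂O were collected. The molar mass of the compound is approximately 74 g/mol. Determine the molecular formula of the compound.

C4H10O

mol C = 5.892 g CO₂ ÷ 44.009 g/mol = 0.13388 mol
mol H = 2 × 3.015 g H₂O ÷ 18.015 g/mol = 0.33472 mol
mass O = 2.481 − (1.6081 + 0.33740) = 0.53555 g → mol O = 0.53555 ÷ 15.999 = 0.033474 mol
Divide by the smallest (0.033474 mol): C 4.000, H 9.999, O 1.000
Empirical formula: C4H10O
Empirical-formula mass = 74.12 g/mol; 74 ÷ 74.12 ≈ 1, so the molecular formula is C4H10O.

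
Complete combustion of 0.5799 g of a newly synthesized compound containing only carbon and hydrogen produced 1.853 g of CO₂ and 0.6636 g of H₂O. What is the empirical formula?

mol C = 1.853 g CO₂ ÷ 44.009 g/mol = 0.042105 mol
mol H = 2 × 0.6636 g H₂O ÷ 18.015 g/mol = 0.073672 mol
Divide by the smallest (0.042105 mol): C 1.000, H 1.750
Multiplying each by 4 gives whole numbers: C 4.00, H 7.00

C4H7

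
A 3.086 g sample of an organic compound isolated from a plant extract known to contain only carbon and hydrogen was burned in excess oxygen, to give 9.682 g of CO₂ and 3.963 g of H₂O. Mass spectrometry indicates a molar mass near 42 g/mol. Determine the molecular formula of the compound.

mol C = 9.682 g CO₂ ÷ 44.009 g/mol = 0.22000 mol
mol H = 2 × 3.963 g H₂O ÷ 18.015 g/mol = 0.43997 mol
Divide by the smallest (0.22000 mol): C 1.000, H 2.000
Empirical formula: CH2
Empirical-formula mass = 14.03 g/mol; 42 ÷ 14.03 ≈ 3, so the molecular formula is C3H6.

C3H6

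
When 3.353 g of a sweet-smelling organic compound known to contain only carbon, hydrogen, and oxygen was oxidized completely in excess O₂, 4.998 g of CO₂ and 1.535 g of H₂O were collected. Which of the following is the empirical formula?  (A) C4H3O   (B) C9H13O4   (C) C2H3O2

mol C = 4.998 g CO₂ ÷ 44.009 g/mol = 0.11357 mol
mol H = 2 × 1.535 g H₂O ÷ 18.015 g/mol = 0.17041 mol
mass O = 3.353 − (1.3641 + 0.17178) = 1.8172 g → mol O = 1.8172 ÷ 15.999 = 0.11358 mol
Divide by the smallest (0.11357 mol): C 1.000, H 1.501, O 1.000
Multiplying each by 2 gives whole numbers: C 2.00, H 3.00, O 2.00

(C) C2H3O2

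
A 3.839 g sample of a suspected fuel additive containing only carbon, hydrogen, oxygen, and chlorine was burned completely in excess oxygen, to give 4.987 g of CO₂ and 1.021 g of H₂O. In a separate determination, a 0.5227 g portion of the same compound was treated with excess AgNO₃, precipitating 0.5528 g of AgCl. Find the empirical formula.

mol C = 4.987 g CO₂ ÷ 44.009 g/mol = 0.11332 mol
mol H = 2 × 1.021 g H₂O ÷ 18.015 g/mol = 0.11335 mol
From the AgCl data: mol Cl per gram of compound = (0.5528 ÷ 143.318) ÷ 0.5227 = 0.0073793 mol/g, so in the 3.839 g combustion sample mol Cl = 0.028329 mol
mass O = 3.839 − (1.3611 + 0.11426 + 1.0043) = 1.3594 g → mol O = 1.3594 ÷ 15.999 = 0.084969 mol
Divide by the smallest (0.028329 mol): C 4.000, H 4.001, Cl 1.000, O 2.999

C4H4ClO3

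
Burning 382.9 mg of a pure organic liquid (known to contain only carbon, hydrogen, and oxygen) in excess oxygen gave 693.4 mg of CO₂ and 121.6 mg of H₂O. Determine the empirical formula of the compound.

mol C = 0.6934 g CO₂ ÷ 44.009 g/mol = 0.015756 mol
mol H = 2 × 0.1216 g H₂O ÷ 18.015 g/mol = 0.013500 mol
mass O = 0.3829 − (0.18924 + 0.013608) = 0.18005 g → mol O = 0.18005 ÷ 15.999 = 0.011254 mol
Divide by the smallest (0.011254 mol): C 1.400, H 1.200, O 1.000
Multiplying each by 5 gives whole numbers: C 7.00, H 6.00, O 5.00

C7H6O5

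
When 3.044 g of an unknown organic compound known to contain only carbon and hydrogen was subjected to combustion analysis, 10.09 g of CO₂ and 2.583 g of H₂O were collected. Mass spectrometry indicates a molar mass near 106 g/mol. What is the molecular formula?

C8H10

mol C = 10.09 g CO₂ ÷ 44.009 g/mol = 0.22927 mol
mol H = 2 × 2.583 g H₂O ÷ 18.015 g/mol = 0.28676 mol
Divide by the smallest (0.22927 mol): C 1.000, H 1.251
Multiplying each by 4 gives whole numbers: C 4.00, H 5.00
Empirical formula: C4H5
Empirical-formula mass = 53.08 g/mol; 106 ÷ 53.08 ≈ 2, so the molecular formula is C8H10.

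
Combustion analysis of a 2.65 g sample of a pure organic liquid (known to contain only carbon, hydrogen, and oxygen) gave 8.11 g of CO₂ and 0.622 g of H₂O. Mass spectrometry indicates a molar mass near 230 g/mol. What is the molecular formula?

mol C = 8.11 g CO₂ ÷ 44.009 g/mol = 0.1843 mol
mol H = 2 × 0.622 g H₂O ÷ 18.015 g/mol = 0.06905 mol
mass O = 2.65 − (2.213 + 0.06961) = 0.3670 g → mol O = 0.3670 ÷ 15.999 = 0.02294 mol
Divide by the smallest (0.02294 mol): C 8.034, H 3.010, O 1.000
Empirical formula: C8H3O
Empirical-formula mass = 115.11 g/mol; 230 ÷ 115.11 ≈ 2, so the molecular formula is C16H6O2.

C16H6O2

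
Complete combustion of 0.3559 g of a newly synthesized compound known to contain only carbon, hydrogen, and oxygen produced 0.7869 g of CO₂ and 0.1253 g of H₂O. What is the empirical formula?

C9H7O4

mol C = 0.7869 g CO₂ ÷ 44.009 g/mol = 0.017880 mol
mol H = 2 × 0.1253 g H₂O ÷ 18.015 g/mol = 0.013911 mol
mass O = 0.3559 − (0.21476 + 0.014022) = 0.12712 g → mol O = 0.12712 ÷ 15.999 = 0.0079453 mol
Divide by the smallest (0.0079453 mol): C 2.250, H 1.751, O 1.000
Multiplying each by 4 gives whole numbers: C 9.00, H 7.00, O 4.00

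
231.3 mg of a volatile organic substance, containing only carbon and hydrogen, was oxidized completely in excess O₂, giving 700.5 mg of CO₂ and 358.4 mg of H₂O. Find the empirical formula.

C2H5

mol C = 0.7005 g CO₂ ÷ 44.009 g/mol = 0.015917 mol
mol H = 2 × 0.3584 g H₂O ÷ 18.015 g/mol = 0.039789 mol
Divide by the smallest (0.015917 mol): C 1.000, H 2.500
Multiplying each by 2 gives whole numbers: C 2.00, H 5.00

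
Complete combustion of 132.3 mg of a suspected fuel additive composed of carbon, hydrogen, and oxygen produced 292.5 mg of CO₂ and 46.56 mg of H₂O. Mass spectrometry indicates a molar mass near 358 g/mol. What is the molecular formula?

mol C = 0.2925 g CO₂ ÷ 44.009 g/mol = 0.0066464 mol
mol H = 2 × 0.04656 g H₂O ÷ 18.015 g/mol = 0.0051690 mol
mass O = 0.1323 − (0.079830 + 0.0052104) = 0.047260 g → mol O = 0.047260 ÷ 15.999 = 0.0029539 mol
Divide by the smallest (0.0029539 mol): C 2.250, H 1.750, O 1.000
Multiplying each by 4 gives whole numbers: C 9.00, H 7.00, O 4.00
Empirical formula: C9H7O4
Empirical-formula mass = 179.15 g/mol; 358 ÷ 179.15 ≈ 2, so the molecular formula is C18H14O8.

C18H14O8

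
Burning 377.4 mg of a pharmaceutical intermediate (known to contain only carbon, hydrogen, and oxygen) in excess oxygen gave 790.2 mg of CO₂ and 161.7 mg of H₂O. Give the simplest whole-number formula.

C2H2O

mol C = 0.7902 g CO₂ ÷ 44.009 g/mol = 0.017955 mol
mol H = 2 × 0.1617 g H₂O ÷ 18.015 g/mol = 0.017952 mol
mass O = 0.3774 − (0.21566 + 0.018095) = 0.14364 g → mol O = 0.14364 ÷ 15.999 = 0.0089782 mol
Divide by the smallest (0.0089782 mol): C 2.000, H 1.999, O 1.000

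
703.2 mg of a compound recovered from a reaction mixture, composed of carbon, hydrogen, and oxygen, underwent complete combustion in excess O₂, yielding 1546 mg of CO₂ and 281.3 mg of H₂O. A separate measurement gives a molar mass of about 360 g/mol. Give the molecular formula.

C18H16O8

mol C = 1.546 g CO₂ ÷ 44.009 g/mol = 0.035129 mol
mol H = 2 × 0.2813 g H₂O ÷ 18.015 g/mol = 0.031230 mol
mass O = 0.7032 − (0.42194 + 0.031479) = 0.24978 g → mol O = 0.24978 ÷ 15.999 = 0.015612 mol
Divide by the smallest (0.015612 mol): C 2.250, H 2.000, O 1.000
Multiplying each by 4 gives whole numbers: C 9.00, H 8.00, O 4.00
Empirical formula: C9H8O4
Empirical-formula mass = 180.16 g/mol; 360 ÷ 180.16 ≈ 2, so the molecular formula is C18H16O8.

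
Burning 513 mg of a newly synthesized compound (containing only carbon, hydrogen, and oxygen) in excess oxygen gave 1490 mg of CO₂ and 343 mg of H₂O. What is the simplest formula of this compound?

mol C = 1.49 g CO₂ ÷ 44.009 g/mol = 0.03386 mol
mol H = 2 × 0.343 g H₂O ÷ 18.015 g/mol = 0.03808 mol
mass O = 0.513 − (0.4067 + 0.03838) = 0.06796 g → mol O = 0.06796 ÷ 15.999 = 0.004248 mol
Divide by the smallest (0.004248 mol): C 7.970, H 8.964, O 1.000

C8H9O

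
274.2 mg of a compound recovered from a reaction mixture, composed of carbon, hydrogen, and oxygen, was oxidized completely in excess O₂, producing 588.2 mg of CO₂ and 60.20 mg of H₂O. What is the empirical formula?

C2HO

mol C = 0.5882 g CO₂ ÷ 44.009 g/mol = 0.013365 mol
mol H = 2 × 0.06020 g H₂O ÷ 18.015 g/mol = 0.0066833 mol
mass O = 0.2742 − (0.16053 + 0.0067368) = 0.10693 g → mol O = 0.10693 ÷ 15.999 = 0.0066836 mol
Divide by the smallest (0.0066833 mol): C 2.000, H 1.000, O 1.000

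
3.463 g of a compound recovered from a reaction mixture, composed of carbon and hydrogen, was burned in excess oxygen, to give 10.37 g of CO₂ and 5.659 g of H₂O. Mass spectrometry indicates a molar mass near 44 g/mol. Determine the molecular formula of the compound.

C3H8

mol C = 10.37 g CO₂ ÷ 44.009 g/mol = 0.23563 mol
mol H = 2 × 5.659 g H₂O ÷ 18.015 g/mol = 0.62825 mol
Divide by the smallest (0.23563 mol): C 1.000, H 2.666
Multiplying each by 3 gives whole numbers: C 3.00, H 8.00
Empirical formula: C3H8
Empirical-formula mass = 44.10 g/mol; 44 ÷ 44.10 ≈ 1, so the molecular formula is C3H8.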